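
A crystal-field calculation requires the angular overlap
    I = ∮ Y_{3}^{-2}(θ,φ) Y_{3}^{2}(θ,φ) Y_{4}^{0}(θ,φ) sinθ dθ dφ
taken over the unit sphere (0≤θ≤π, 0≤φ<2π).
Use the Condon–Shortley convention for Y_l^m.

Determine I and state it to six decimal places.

-0.179515

m-sum 0 ✓  L=10 even ✓  0≤4≤6 ✓
Π(2lᵢ+1) = 7×7×9 = 441
triangle coeff Δ(3,3,4) = 1/34650
Σ_t [0,2]: t=0:+1/72 t=1:−1/16 t=2:+1/72 = -5/144
(3j)²=2/77 [(3 3 4; 0 0 0)], sign=-1
Σ_t [1,2]: t=1:−1/576 t=2:+1/72 = 7/576
(3j)²=7/198 [(3 3 4; -2 2 0)], sign=+1
⇒ 4πI² = 49/121
I = (-1)√(49/121/(4π)) = -0.17951487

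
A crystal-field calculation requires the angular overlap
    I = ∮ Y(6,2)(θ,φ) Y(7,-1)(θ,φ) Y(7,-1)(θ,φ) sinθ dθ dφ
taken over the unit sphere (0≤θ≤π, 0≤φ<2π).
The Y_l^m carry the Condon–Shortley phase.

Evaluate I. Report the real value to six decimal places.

0.112822

m-sum 0 ✓  L=20 even ✓  1≤7≤13 ✓
Π(2lᵢ+1) = 13×15×15 = 2925
triangle coeff Δ(6,7,7) = 1/2444321880
Σ_t [0,6]: t=0:+1/2612736000 t=1:−1/20736000 t=2:+1/1658880 t=3:−1/746496 t=4:+1/1658880 t=5:−1/20736000 t=6:+1/2612736000 = -1/4354560
(3j)²=1000/138567 [(6 7 7; 0 0 0)], sign=+1
Σ_t [0,4]: t=0:+1/49766400 t=1:−1/3110400 t=2:+1/1327104 t=3:−1/3110400 t=4:+1/49766400 = 1/6635520
(3j)²=350/46189 [(6 7 7; 2 -1 -1)], sign=+1
⇒ 4πI² = 26250000/164109517
I = (+1)√(26250000/164109517/(4π)) = 0.11282175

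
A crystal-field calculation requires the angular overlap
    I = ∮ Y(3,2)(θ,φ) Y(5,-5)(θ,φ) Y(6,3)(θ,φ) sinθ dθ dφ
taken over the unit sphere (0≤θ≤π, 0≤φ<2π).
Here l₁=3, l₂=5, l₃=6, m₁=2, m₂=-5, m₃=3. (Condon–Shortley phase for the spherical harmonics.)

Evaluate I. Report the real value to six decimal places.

0.088266

m-sum 0 ✓  L=14 even ✓  2≤6≤8 ✓
Π(2lᵢ+1) = 7×11×13 = 1001
triangle coeff Δ(3,5,6) = 1/675675
Σ_t [0,2]: t=0:+1/8640 t=1:−1/2304 t=2:+1/8640 = -7/34560
(3j)²=7/429 [(3 5 6; 0 0 0)], sign=-1
Σ_t [0,0]: t=0:+1/483840 = 1/483840
(3j)²=6/1001 [(3 5 6; 2 -5 3)], sign=-1
⇒ 4πI² = 14/143
I = (+1)√(14/143/(4π)) = 0.08826552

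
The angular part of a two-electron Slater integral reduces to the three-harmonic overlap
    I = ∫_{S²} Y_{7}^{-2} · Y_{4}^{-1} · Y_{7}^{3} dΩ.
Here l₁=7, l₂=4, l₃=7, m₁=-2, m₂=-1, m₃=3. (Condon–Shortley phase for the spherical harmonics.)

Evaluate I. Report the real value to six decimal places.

Checks pass: Σm=0; 18 even; l₃=7∈[3,11].
(2·7+1)(2·4+1)(2·7+1) = 2025
Δ: 4! 10! 4! / 19! → 1/58198140
sum: t=0:+1/17418240 t=1:−1/622080 t=2:+1/230400 t=3:−1/622080 t=4:+1/17418240 = 1/806400
3j²(7 4 7; 0 0 0) = Δ·Π!·Σ² = 2268/230945  (sign -1)
sum: t=0:+1/52254720 t=1:−1/1935360 t=2:+1/725760 t=3:−1/2488320 = 5/10450944
3j²(7 4 7; -2 -1 3) = Δ·Π!·Σ² = 31250/2909907  (sign +1)
combine: 4πI² = 2025·2268/230945·31250/2909907 = 455625000/2133423721
take √, sign -1: I = -0.13036478

-0.130365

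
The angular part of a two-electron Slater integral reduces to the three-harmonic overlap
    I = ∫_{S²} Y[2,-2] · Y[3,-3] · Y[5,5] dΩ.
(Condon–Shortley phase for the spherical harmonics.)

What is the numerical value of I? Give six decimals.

-0.347235

Checks pass: Σm=0; 10 even; l₃=5∈[1,5].
(2·2+1)(2·3+1)(2·5+1) = 385
Δ: 0! 4! 6! / 11! → 1/2310
sum: t=0:+1/144 = 1/144
3j²(2 3 5; 0 0 0) = Δ·Π!·Σ² = 10/231  (sign -1)
sum: t=0:+1/17280 = 1/17280
3j²(2 3 5; -2 -3 5) = Δ·Π!·Σ² = 1/11  (sign +1)
combine: 4πI² = 385·10/231·1/11 = 50/33
take √, sign -1: I = -0.34723469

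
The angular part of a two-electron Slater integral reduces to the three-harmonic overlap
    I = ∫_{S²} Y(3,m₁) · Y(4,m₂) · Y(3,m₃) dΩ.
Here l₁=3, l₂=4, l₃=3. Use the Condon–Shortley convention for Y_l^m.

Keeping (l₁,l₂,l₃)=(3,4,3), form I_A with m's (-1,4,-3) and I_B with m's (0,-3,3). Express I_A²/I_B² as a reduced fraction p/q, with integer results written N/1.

l's match ⇒ only the (l;m) 3-j factors differ between A and B.
A: triangle coeff Δ(3,4,3) = 1/34650; Σ_t [4,4]: t=4:+1/1152 = 1/1152; (3j)²=1/33 [(3 4 3; -1 4 -3)], sign=+1
B: triangle coeff Δ(3,4,3) = 1/34650; Σ_t [1,1]: t=1:−1/288 = -1/288; (3j)²=1/22 [(3 4 3; 0 -3 3)], sign=-1
I_A²/I_B² = (1/33)/(1/22) = 2/3

2/3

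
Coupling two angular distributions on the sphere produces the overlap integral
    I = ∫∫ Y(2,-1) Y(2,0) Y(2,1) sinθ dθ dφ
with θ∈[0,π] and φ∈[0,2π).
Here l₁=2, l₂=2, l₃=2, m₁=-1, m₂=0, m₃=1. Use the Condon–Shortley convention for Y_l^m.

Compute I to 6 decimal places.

-0.090112

Checks pass: Σm=0; 6 even; l₃=2∈[0,4].
(2·2+1)(2·2+1)(2·2+1) = 125
Δ: 2! 2! 2! / 7! → 1/630
sum: t=0:+1/8 t=1:−1/1 t=2:+1/8 = -3/4
3j²(2 2 2; 0 0 0) = Δ·Π!·Σ² = 2/35  (sign -1)
sum: t=1:−1/2 t=2:+1/4 = -1/4
3j²(2 2 2; -1 0 1) = Δ·Π!·Σ² = 1/70  (sign +1)
combine: 4πI² = 125·2/35·1/70 = 5/49
take √, sign -1: I = -0.09011188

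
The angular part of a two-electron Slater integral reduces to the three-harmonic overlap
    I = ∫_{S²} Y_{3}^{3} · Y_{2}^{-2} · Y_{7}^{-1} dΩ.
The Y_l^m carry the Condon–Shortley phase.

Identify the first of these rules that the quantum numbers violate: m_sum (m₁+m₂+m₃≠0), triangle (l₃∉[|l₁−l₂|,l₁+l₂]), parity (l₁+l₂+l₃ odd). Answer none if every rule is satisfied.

triangle

Σmᵢ = 0  ✓
l₃∈[|l₁−l₂|,l₁+l₂]=[1,5], have l₃=7  ✗
Σlᵢ = 12 ⇒ even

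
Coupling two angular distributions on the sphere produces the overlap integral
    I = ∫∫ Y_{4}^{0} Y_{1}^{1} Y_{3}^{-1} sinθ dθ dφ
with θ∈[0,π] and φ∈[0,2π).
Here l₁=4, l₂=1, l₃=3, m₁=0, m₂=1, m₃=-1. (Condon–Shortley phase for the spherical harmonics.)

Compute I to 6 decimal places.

Rules hold: Σm=0, L=8 even, 3≤3≤5.
N = 9·3·7 = 189
Δ = 2!·6!·0!/9! = 1/252
Racah Σ t=1..1: t=1:−1/36 = -1/36
⇒ 3j(4 1 3; 0 0 0)² = 4/63, sgn +1
Racah Σ t=2..2: t=2:+1/96 = 1/96
⇒ 3j(4 1 3; 0 1 -1)² = 1/42, sgn +1
4πI² = N·(3j₀)²·(3jₘ)² = 2/7
I = +1·√(0.285714/4π) = 0.15078601

0.150786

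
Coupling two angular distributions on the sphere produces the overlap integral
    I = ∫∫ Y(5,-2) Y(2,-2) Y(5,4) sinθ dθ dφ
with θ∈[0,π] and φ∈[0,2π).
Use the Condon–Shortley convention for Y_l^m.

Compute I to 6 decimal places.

-0.137240

m-sum 0 ✓  L=12 even ✓  3≤5≤7 ✓
Π(2lᵢ+1) = 11×5×11 = 605
triangle coeff Δ(5,2,5) = 1/38610
Σ_t [0,2]: t=0:+1/2880 t=1:−1/576 t=2:+1/2880 = -1/960
(3j)²=10/429 [(5 2 5; 0 0 0)], sign=+1
Σ_t [0,0]: t=0:+1/20160 = 1/20160
(3j)²=12/715 [(5 2 5; -2 -2 4)], sign=-1
⇒ 4πI² = 40/169
I = (-1)√(40/169/(4π)) = -0.13724032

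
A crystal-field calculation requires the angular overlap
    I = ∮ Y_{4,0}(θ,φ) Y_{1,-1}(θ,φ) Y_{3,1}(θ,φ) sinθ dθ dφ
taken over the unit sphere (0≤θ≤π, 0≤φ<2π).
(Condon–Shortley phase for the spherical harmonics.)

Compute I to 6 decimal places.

0.150786

m-sum 0 ✓  L=8 even ✓  3≤3≤5 ✓
Π(2lᵢ+1) = 9×3×7 = 189
triangle coeff Δ(4,1,3) = 1/252
Σ_t [1,1]: t=1:−1/36 = -1/36
(3j)²=4/63 [(4 1 3; 0 0 0)], sign=+1
Σ_t [0,0]: t=0:+1/96 = 1/96
(3j)²=1/42 [(4 1 3; 0 -1 1)], sign=+1
⇒ 4πI² = 2/7
I = (+1)√(2/7/(4π)) = 0.15078601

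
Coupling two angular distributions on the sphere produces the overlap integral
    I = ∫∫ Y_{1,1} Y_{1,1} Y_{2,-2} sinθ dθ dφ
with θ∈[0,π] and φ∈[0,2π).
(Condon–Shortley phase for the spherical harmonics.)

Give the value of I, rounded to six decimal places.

0.309019

Rules hold: Σm=0, L=4 even, 0≤2≤2.
N = 3·3·5 = 45
Δ = 0!·2!·2!/5! = 1/30
Racah Σ t=0..0: t=0:+1/1 = 1/1
⇒ 3j(1 1 2; 0 0 0)² = 2/15, sgn +1
Racah Σ t=0..0: t=0:+1/4 = 1/4
⇒ 3j(1 1 2; 1 1 -2)² = 1/5, sgn +1
4πI² = N·(3j₀)²·(3jₘ)² = 6/5
I = +1·√(1.2/4π) = 0.30901936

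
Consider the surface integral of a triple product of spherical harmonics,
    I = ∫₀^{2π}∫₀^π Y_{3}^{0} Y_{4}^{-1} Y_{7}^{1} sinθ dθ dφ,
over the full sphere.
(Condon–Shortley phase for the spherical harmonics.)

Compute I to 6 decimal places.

-0.225497

Checks pass: Σm=0; 14 even; l₃=7∈[1,7].
(2·3+1)(2·4+1)(2·7+1) = 945
Δ: 0! 6! 8! / 15! → 1/45045
sum: t=0:+1/20736 = 1/20736
3j²(3 4 7; 0 0 0) = Δ·Π!·Σ² = 35/1287  (sign -1)
sum: t=0:+1/25920 = 1/25920
3j²(3 4 7; 0 -1 1) = Δ·Π!·Σ² = 32/1287  (sign +1)
combine: 4πI² = 945·35/1287·32/1287 = 39200/61347
take √, sign -1: I = -0.22549735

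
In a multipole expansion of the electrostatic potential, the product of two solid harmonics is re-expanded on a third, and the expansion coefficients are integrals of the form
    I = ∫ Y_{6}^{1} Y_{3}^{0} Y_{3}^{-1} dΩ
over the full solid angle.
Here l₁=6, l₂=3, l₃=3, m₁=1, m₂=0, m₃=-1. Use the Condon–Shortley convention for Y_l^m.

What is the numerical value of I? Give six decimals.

-0.221775

Rules hold: Σm=0, L=12 even, 3≤3≤9.
N = 13·7·7 = 637
Δ = 6!·6!·0!/13! = 1/12012
Racah Σ t=3..3: t=3:−1/1296 = -1/1296
⇒ 3j(6 3 3; 0 0 0)² = 100/3003, sgn +1
Racah Σ t=3..3: t=3:−1/1728 = -1/1728
⇒ 3j(6 3 3; 1 0 -1)² = 25/858, sgn -1
4πI² = N·(3j₀)²·(3jₘ)² = 8750/14157
I = -1·√(0.618069/4π) = -0.22177545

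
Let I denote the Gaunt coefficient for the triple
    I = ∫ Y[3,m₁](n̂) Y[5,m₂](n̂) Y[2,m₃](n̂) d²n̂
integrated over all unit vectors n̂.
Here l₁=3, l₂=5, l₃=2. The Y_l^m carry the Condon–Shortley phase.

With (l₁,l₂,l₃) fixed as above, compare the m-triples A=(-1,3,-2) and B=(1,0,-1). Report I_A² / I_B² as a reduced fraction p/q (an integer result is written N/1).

7/5

Same 3,5,2: normalisation and zero-m 3j drop out of the ratio.
A: Δ: 6! 0! 4! / 11! → 1/2310; sum: t=4:+1/1152 = 1/1152; 3j²(3 5 2; -1 3 -2) = Δ·Π!·Σ² = 1/33  (sign +1)
B: Δ: 6! 0! 4! / 11! → 1/2310; sum: t=2:+1/288 = 1/288; 3j²(3 5 2; 1 0 -1) = Δ·Π!·Σ² = 5/231  (sign -1)
I_A²/I_B² = (1/33)/(5/231) = 7/5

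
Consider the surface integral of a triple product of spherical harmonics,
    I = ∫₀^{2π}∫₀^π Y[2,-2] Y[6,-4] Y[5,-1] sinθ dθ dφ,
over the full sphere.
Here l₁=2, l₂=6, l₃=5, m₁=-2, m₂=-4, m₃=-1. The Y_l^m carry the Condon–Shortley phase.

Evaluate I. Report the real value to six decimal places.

m-sum = -2 − 4 − 1 = -7 ≠ 0 ⇒ I = 0

0.000000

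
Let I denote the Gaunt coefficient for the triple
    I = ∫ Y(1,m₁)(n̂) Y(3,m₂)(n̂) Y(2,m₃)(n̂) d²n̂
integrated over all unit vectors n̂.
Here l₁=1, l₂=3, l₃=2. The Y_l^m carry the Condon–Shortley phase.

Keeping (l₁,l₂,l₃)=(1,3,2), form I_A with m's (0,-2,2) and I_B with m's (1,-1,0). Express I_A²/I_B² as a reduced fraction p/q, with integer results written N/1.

5/6

l's match ⇒ only the (l;m) 3-j factors differ between A and B.
A: triangle coeff Δ(1,3,2) = 1/105; Σ_t [1,1]: t=1:−1/24 = -1/24; (3j)²=1/21 [(1 3 2; 0 -2 2)], sign=-1
B: triangle coeff Δ(1,3,2) = 1/105; Σ_t [0,0]: t=0:+1/8 = 1/8; (3j)²=2/35 [(1 3 2; 1 -1 0)], sign=+1
I_A²/I_B² = (1/21)/(2/35) = 5/6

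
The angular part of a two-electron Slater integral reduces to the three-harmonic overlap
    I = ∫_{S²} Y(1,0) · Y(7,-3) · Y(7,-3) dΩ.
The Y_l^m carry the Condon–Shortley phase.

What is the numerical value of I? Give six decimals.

0.000000

m-sum = 0 − 3 − 3 = -6 ≠ 0 ⇒ I = 0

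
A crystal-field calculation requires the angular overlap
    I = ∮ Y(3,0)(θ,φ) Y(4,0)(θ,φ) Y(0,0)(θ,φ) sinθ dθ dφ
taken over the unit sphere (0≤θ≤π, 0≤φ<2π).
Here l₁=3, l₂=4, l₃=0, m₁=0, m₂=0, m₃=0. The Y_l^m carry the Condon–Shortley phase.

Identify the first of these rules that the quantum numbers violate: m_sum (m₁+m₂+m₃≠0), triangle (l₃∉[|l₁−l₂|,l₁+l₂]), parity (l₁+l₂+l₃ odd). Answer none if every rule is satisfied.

triangle

Σmᵢ = 0  ✓
l₃∈[|l₁−l₂|,l₁+l₂]=[1,7], have l₃=0  ✗
Σlᵢ = 7 ⇒ odd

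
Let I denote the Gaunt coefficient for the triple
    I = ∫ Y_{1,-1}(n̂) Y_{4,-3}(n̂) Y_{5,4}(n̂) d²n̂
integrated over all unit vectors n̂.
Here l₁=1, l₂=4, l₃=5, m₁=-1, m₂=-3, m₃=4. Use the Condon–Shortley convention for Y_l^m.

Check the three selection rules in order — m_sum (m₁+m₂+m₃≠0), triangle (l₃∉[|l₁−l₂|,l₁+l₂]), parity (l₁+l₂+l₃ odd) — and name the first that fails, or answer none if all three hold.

azimuthal sum: -1 − 3 + 4 = 0  ✓
3 ≤ 5 ≤ 5 (triangle on l)  ✓
L = 1 + 4 + 5 = 10 (even)  ✓

none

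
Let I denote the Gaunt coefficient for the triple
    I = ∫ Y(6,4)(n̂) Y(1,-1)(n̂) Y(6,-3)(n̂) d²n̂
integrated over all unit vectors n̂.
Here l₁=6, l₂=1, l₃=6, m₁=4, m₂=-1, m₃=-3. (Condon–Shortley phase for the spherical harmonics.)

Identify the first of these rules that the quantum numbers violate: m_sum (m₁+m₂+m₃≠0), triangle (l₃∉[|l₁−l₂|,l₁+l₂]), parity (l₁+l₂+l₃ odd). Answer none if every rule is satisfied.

parity

Σmᵢ = 0  ✓
l₃∈[|l₁−l₂|,l₁+l₂]=[5,7], have l₃=6  ✓
Σlᵢ = 13 ⇒ odd  ✗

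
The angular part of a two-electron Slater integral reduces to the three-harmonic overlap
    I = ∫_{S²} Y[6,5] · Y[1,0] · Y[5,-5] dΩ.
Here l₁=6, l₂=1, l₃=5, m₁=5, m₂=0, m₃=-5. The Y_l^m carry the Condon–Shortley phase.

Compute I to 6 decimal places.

m-sum 0 ✓  L=12 even ✓  5≤5≤7 ✓
Π(2lᵢ+1) = 13×3×11 = 429
triangle coeff Δ(6,1,5) = 1/858
Σ_t [1,1]: t=1:−1/14400 = -1/14400
(3j)²=6/143 [(6 1 5; 0 0 0)], sign=+1
Σ_t [1,1]: t=1:−1/3628800 = -1/3628800
(3j)²=1/78 [(6 1 5; 5 0 -5)], sign=-1
⇒ 4πI² = 3/13
I = (-1)√(3/13/(4π)) = -0.13551395

-0.135514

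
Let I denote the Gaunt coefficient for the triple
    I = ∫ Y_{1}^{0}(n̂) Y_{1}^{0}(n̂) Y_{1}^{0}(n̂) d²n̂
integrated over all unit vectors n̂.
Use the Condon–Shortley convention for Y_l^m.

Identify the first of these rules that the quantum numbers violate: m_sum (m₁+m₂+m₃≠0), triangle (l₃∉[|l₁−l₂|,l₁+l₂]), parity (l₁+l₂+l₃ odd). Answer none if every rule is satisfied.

azimuthal sum: 0 + 0 + 0 = 0  ✓
0 ≤ 1 ≤ 2 (triangle on l)  ✓
L = 1 + 1 + 1 = 3 (odd)  ✗

parity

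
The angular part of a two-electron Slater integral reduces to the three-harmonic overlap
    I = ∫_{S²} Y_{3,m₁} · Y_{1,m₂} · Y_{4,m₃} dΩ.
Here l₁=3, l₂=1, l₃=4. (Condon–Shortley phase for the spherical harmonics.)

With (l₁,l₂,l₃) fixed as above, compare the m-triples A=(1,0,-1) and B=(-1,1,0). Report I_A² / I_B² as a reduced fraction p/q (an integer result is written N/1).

5/2

Same 3,1,4: normalisation and zero-m 3j drop out of the ratio.
A: Δ: 0! 6! 2! / 9! → 1/252; sum: t=0:+1/48 = 1/48; 3j²(3 1 4; 1 0 -1) = Δ·Π!·Σ² = 5/84  (sign -1)
B: Δ: 0! 6! 2! / 9! → 1/252; sum: t=0:+1/96 = 1/96; 3j²(3 1 4; -1 1 0) = Δ·Π!·Σ² = 1/42  (sign +1)
I_A²/I_B² = (5/84)/(1/42) = 5/2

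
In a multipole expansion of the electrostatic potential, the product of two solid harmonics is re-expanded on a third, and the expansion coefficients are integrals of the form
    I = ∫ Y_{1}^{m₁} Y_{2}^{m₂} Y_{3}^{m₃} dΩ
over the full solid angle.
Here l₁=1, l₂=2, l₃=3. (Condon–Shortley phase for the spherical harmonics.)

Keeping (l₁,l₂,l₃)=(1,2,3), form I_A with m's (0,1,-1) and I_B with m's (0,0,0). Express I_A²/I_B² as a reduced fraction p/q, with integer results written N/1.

l's match ⇒ only the (l;m) 3-j factors differ between A and B.
A: triangle coeff Δ(1,2,3) = 1/105; Σ_t [0,0]: t=0:+1/6 = 1/6; (3j)²=8/105 [(1 2 3; 0 1 -1)], sign=+1
B: triangle coeff Δ(1,2,3) = 1/105; Σ_t [0,0]: t=0:+1/4 = 1/4; (3j)²=3/35 [(1 2 3; 0 0 0)], sign=-1
I_A²/I_B² = (8/105)/(3/35) = 8/9

8/9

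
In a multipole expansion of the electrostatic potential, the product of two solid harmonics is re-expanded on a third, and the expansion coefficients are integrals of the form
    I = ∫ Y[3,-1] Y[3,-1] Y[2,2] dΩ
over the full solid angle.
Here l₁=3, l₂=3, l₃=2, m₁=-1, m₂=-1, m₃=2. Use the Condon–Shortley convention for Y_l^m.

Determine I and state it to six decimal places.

0.206013

Checks pass: Σm=0; 8 even; l₃=2∈[0,6].
(2·3+1)(2·3+1)(2·2+1) = 245
Δ: 4! 2! 2! / 9! → 1/3780
sum: t=1:−1/24 t=2:+1/4 t=3:−1/24 = 1/6
3j²(3 3 2; 0 0 0) = Δ·Π!·Σ² = 4/105  (sign +1)
sum: t=2:+1/16 = 1/16
3j²(3 3 2; -1 -1 2) = Δ·Π!·Σ² = 2/35  (sign +1)
combine: 4πI² = 245·4/105·2/35 = 8/15
take √, sign +1: I = 0.20601291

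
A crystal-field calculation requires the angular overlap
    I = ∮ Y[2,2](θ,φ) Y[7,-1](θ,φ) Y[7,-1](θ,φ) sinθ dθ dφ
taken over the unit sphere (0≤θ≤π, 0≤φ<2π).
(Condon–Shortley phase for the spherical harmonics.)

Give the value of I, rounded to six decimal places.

Checks pass: Σm=0; 16 even; l₃=7∈[5,9].
(2·2+1)(2·7+1)(2·7+1) = 1125
Δ: 2! 2! 12! / 17! → 1/185640
sum: t=0:+1/2419200 t=1:−1/518400 t=2:+1/2419200 = -1/907200
3j²(2 7 7; 0 0 0) = Δ·Π!·Σ² = 56/3315  (sign +1)
sum: t=0:+1/2073600 = 1/2073600
3j²(2 7 7; 2 -1 -1) = Δ·Π!·Σ² = 28/1105  (sign +1)
combine: 4πI² = 1125·56/3315·28/1105 = 23520/48841
take √, sign +1: I = 0.19575887

0.195759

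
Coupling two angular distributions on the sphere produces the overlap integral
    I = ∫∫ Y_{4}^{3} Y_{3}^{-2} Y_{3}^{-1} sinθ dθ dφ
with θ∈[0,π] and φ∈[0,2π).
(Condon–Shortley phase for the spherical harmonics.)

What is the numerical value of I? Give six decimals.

Checks pass: Σm=0; 10 even; l₃=3∈[1,7].
(2·4+1)(2·3+1)(2·3+1) = 441
Δ: 4! 4! 2! / 11! → 1/34650
sum: t=1:−1/72 t=2:+1/16 t=3:−1/72 = 5/144
3j²(4 3 3; 0 0 0) = Δ·Π!·Σ² = 2/77  (sign -1)
sum: t=0:+1/144 t=1:−1/288 = 1/288
3j²(4 3 3; 3 -2 -1) = Δ·Π!·Σ² = 1/99  (sign +1)
combine: 4πI² = 441·2/77·1/99 = 14/121
take √, sign -1: I = -0.09595473

-0.095955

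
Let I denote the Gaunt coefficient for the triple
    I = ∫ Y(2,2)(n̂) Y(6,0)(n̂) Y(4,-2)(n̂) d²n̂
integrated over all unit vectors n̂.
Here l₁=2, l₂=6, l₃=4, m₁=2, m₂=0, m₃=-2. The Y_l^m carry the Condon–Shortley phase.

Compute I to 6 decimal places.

0.061597

m-sum 0 ✓  L=12 even ✓  4≤4≤8 ✓
Π(2lᵢ+1) = 5×13×9 = 585
triangle coeff Δ(2,6,4) = 1/6435
Σ_t [2,2]: t=2:+1/2304 = 1/2304
(3j)²=5/143 [(2 6 4; 0 0 0)], sign=+1
Σ_t [0,0]: t=0:+1/34560 = 1/34560
(3j)²=1/429 [(2 6 4; 2 0 -2)], sign=+1
⇒ 4πI² = 75/1573
I = (+1)√(75/1573/(4π)) = 0.06159725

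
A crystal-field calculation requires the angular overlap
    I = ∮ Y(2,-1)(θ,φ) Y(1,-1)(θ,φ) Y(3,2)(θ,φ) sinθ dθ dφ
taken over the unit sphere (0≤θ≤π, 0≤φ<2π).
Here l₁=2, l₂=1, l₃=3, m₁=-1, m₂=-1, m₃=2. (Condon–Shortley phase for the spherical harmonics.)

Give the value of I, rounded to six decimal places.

0.261169

m-sum 0 ✓  L=6 even ✓  1≤3≤3 ✓
Π(2lᵢ+1) = 5×3×7 = 105
triangle coeff Δ(2,1,3) = 1/105
Σ_t [0,0]: t=0:+1/4 = 1/4
(3j)²=3/35 [(2 1 3; 0 0 0)], sign=-1
Σ_t [0,0]: t=0:+1/12 = 1/12
(3j)²=2/21 [(2 1 3; -1 -1 2)], sign=-1
⇒ 4πI² = 6/7
I = (+1)√(6/7/(4π)) = 0.26116903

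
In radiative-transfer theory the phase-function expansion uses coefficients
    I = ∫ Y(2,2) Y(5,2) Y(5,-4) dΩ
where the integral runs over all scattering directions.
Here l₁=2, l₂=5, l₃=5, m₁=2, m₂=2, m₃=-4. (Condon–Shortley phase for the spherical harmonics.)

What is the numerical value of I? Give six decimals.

-0.137240

Checks pass: Σm=0; 12 even; l₃=5∈[3,7].
(2·2+1)(2·5+1)(2·5+1) = 605
Δ: 2! 2! 8! / 13! → 1/38610
sum: t=0:+1/2880 t=1:−1/576 t=2:+1/2880 = -1/960
3j²(2 5 5; 0 0 0) = Δ·Π!·Σ² = 10/429  (sign +1)
sum: t=0:+1/20160 = 1/20160
3j²(2 5 5; 2 2 -4) = Δ·Π!·Σ² = 12/715  (sign -1)
combine: 4πI² = 605·10/429·12/715 = 40/169
take √, sign -1: I = -0.13724032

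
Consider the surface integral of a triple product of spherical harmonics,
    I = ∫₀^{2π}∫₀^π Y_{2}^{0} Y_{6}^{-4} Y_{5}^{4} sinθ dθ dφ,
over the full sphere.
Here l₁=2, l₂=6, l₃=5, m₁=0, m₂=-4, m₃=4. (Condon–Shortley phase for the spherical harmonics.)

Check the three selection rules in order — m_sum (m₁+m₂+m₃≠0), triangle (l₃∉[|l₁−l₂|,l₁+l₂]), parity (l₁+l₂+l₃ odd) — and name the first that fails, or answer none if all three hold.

parity

Σmᵢ = 0  ✓
l₃∈[|l₁−l₂|,l₁+l₂]=[4,8], have l₃=5  ✓
Σlᵢ = 13 ⇒ odd  ✗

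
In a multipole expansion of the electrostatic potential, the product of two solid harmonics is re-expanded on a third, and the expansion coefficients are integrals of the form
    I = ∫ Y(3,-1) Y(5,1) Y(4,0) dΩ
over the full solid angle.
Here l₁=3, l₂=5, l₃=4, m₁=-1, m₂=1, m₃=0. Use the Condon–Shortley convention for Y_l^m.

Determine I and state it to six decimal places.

m-sum 0 ✓  L=12 even ✓  2≤4≤8 ✓
Π(2lᵢ+1) = 7×11×9 = 693
triangle coeff Δ(3,5,4) = 1/180180
Σ_t [1,3]: t=1:−1/576 t=2:+1/144 t=3:−1/576 = 1/288
(3j)²=20/1001 [(3 5 4; 0 0 0)], sign=+1
Σ_t [2,4]: t=2:+1/384 t=3:−1/216 t=4:+1/2304 = -11/6912
(3j)²=11/1638 [(3 5 4; -1 1 0)], sign=-1
⇒ 4πI² = 110/1183
I = (-1)√(110/1183/(4π)) = -0.08601992

-0.086020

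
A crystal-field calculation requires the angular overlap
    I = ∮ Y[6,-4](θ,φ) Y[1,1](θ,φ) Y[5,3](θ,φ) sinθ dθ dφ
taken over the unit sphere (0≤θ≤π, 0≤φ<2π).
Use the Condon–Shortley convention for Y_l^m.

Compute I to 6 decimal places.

m-sum 0 ✓  L=12 even ✓  5≤5≤7 ✓
Π(2lᵢ+1) = 13×3×11 = 429
triangle coeff Δ(6,1,5) = 1/858
Σ_t [1,1]: t=1:−1/14400 = -1/14400
(3j)²=6/143 [(6 1 5; 0 0 0)], sign=+1
Σ_t [2,2]: t=2:+1/161280 = 1/161280
(3j)²=15/286 [(6 1 5; -4 1 3)], sign=+1
⇒ 4πI² = 135/143
I = (+1)√(135/143/(4π)) = 0.27409047

0.274090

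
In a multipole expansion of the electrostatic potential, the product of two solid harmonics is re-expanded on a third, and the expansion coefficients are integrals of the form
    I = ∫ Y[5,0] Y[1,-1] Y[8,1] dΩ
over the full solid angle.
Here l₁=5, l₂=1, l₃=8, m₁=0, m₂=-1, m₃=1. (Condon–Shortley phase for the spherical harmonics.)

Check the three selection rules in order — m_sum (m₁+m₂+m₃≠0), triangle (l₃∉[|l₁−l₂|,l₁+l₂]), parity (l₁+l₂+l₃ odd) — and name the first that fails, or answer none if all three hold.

m₁+m₂+m₃ = 0 − 1 + 1 = 0  ✓
triangle: |5−1|=4 ≤ l₃=8 ≤ 5+1=6  ✗
parity: l₁+l₂+l₃ = 14 is even

triangle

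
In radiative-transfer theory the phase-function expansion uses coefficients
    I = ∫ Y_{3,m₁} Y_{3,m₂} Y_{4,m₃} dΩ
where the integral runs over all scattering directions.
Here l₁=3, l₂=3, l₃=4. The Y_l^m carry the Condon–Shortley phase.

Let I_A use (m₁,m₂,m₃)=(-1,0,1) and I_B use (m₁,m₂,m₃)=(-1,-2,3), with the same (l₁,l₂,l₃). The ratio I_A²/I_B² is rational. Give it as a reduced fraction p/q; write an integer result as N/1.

15/14

Shared (l₁,l₂,l₃)=(3,3,4): N and (l;000)² cancel in I_A²/I_B².
A: Δ = 2!·4!·4!/11! = 1/34650; Racah Σ t=0..2: t=0:+1/288 t=1:−1/24 t=2:+1/48 = -5/288; ⇒ 3j(3 3 4; -1 0 1)² = 5/462, sgn +1
B: Δ = 2!·4!·4!/11! = 1/34650; Racah Σ t=0..1: t=0:+1/288 t=1:−1/144 = -1/288; ⇒ 3j(3 3 4; -1 -2 3)² = 1/99, sgn +1
I_A²/I_B² = (5/462)/(1/99) = 15/14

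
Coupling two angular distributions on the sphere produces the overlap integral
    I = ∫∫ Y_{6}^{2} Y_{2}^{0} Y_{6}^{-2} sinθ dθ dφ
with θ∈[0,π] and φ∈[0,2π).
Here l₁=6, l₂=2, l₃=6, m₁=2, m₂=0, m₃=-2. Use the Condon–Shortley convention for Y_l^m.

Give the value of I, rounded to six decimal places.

0.114688

Rules hold: Σm=0, L=14 even, 4≤6≤8.
N = 13·5·13 = 845
Δ = 2!·10!·2!/15! = 1/90090
Racah Σ t=0..2: t=0:+1/69120 t=1:−1/14400 t=2:+1/69120 = -7/172800
⇒ 3j(6 2 6; 0 0 0)² = 14/715, sgn -1
Racah Σ t=0..2: t=0:+1/69120 t=1:−1/30240 t=2:+1/322560 = -1/64512
⇒ 3j(6 2 6; 2 0 -2)² = 10/1001, sgn -1
4πI² = N·(3j₀)²·(3jₘ)² = 20/121
I = +1·√(0.165289/4π) = 0.11468784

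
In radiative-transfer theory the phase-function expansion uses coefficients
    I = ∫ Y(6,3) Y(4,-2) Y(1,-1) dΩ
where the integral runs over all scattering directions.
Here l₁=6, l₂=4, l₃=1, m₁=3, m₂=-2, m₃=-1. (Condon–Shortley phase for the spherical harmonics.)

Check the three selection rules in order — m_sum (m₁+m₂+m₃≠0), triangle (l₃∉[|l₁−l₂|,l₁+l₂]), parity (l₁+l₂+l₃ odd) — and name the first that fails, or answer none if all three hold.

triangle

Σmᵢ = 0  ✓
l₃∈[|l₁−l₂|,l₁+l₂]=[2,10], have l₃=1  ✗
Σlᵢ = 11 ⇒ odd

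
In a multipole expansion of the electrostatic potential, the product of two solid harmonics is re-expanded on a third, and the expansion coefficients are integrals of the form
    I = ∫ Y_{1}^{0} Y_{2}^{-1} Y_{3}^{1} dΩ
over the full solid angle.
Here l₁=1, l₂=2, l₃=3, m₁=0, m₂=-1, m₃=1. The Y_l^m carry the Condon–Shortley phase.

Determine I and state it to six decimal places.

Rules hold: Σm=0, L=6 even, 1≤3≤3.
N = 3·5·7 = 105
Δ = 0!·2!·4!/7! = 1/105
Racah Σ t=0..0: t=0:+1/4 = 1/4
⇒ 3j(1 2 3; 0 0 0)² = 3/35, sgn -1
Racah Σ t=0..0: t=0:+1/6 = 1/6
⇒ 3j(1 2 3; 0 -1 1)² = 8/105, sgn +1
4πI² = N·(3j₀)²·(3jₘ)² = 24/35
I = -1·√(0.685714/4π) = -0.23359668

-0.233597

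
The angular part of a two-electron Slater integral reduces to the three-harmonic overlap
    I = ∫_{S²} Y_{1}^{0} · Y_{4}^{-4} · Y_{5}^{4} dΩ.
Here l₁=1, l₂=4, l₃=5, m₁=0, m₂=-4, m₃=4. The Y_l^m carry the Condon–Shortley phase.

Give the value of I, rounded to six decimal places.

Rules hold: Σm=0, L=10 even, 3≤5≤5.
N = 3·9·11 = 297
Δ = 0!·2!·8!/11! = 1/495
Racah Σ t=0..0: t=0:+1/576 = 1/576
⇒ 3j(1 4 5; 0 0 0)² = 5/99, sgn -1
Racah Σ t=0..0: t=0:+1/40320 = 1/40320
⇒ 3j(1 4 5; 0 -4 4)² = 1/55, sgn -1
4πI² = N·(3j₀)²·(3jₘ)² = 3/11
I = +1·√(0.272727/4π) = 0.14731920

0.147319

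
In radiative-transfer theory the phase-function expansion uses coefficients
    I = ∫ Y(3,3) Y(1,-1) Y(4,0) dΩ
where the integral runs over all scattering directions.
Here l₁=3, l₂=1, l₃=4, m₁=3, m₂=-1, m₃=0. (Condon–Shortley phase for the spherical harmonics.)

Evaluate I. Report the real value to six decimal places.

0.000000

m-sum = 3 − 1 + 0 = 2 ≠ 0 ⇒ I = 0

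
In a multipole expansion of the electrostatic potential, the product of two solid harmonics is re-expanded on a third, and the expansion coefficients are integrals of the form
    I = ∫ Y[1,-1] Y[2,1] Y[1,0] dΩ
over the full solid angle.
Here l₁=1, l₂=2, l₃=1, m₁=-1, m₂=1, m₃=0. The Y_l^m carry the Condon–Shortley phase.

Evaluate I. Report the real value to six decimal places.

m-sum 0 ✓  L=4 even ✓  1≤1≤3 ✓
Π(2lᵢ+1) = 3×5×3 = 45
triangle coeff Δ(1,2,1) = 1/30
Σ_t [1,1]: t=1:−1/1 = -1/1
(3j)²=2/15 [(1 2 1; 0 0 0)], sign=+1
Σ_t [2,2]: t=2:+1/2 = 1/2
(3j)²=1/10 [(1 2 1; -1 1 0)], sign=-1
⇒ 4πI² = 3/5
I = (-1)√(3/5/(4π)) = -0.21850969

-0.218510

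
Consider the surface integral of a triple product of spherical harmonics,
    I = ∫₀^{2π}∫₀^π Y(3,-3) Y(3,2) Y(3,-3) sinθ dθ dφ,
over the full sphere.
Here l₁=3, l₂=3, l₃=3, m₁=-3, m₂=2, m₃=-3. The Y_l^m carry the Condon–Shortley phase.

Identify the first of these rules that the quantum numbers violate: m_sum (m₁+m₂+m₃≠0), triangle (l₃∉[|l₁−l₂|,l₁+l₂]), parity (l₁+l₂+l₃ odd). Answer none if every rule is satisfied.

azimuthal sum: -3 + 2 − 3 = -4  ✗
0 ≤ 3 ≤ 6 (triangle on l)
L = 3 + 3 + 3 = 9 (odd)

m_sum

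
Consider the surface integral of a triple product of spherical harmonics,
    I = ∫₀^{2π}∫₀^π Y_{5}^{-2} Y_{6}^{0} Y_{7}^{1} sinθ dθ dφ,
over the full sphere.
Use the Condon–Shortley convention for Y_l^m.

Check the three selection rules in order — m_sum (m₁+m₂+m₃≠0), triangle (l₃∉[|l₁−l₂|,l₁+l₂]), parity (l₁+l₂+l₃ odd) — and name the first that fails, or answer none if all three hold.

m_sum

azimuthal sum: -2 + 0 + 1 = -1  ✗
1 ≤ 7 ≤ 11 (triangle on l)
L = 5 + 6 + 7 = 18 (even)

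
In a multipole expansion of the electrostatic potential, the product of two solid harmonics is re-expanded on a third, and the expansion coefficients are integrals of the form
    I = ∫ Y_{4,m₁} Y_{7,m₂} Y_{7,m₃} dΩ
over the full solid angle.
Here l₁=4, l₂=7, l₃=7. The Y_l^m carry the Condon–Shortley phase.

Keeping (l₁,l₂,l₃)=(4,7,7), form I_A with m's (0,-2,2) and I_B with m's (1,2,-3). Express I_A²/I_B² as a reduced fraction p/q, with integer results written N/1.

63001/625000

l's match ⇒ only the (l;m) 3-j factors differ between A and B.
A: triangle coeff Δ(4,7,7) = 1/58198140; Σ_t [0,4]: t=0:+1/8294400 t=1:−1/622080 t=2:+1/483840 t=3:−1/2903040 t=4:+1/209018880 = 251/1045094400; (3j)²=63001/58198140 [(4 7 7; 0 -2 2)], sign=-1
B: triangle coeff Δ(4,7,7) = 1/58198140; Σ_t [0,3]: t=0:+1/52254720 t=1:−1/1935360 t=2:+1/725760 t=3:−1/2488320 = 5/10450944; (3j)²=31250/2909907 [(4 7 7; 1 2 -3)], sign=+1
I_A²/I_B² = (63001/58198140)/(31250/2909907) = 63001/625000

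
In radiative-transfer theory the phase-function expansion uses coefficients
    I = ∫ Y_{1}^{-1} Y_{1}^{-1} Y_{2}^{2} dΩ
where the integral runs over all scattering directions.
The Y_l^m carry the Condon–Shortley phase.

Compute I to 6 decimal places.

0.309019

Checks pass: Σm=0; 4 even; l₃=2∈[0,2].
(2·1+1)(2·1+1)(2·2+1) = 45
Δ: 0! 2! 2! / 5! → 1/30
sum: t=0:+1/1 = 1/1
3j²(1 1 2; 0 0 0) = Δ·Π!·Σ² = 2/15  (sign +1)
sum: t=0:+1/4 = 1/4
3j²(1 1 2; -1 -1 2) = Δ·Π!·Σ² = 1/5  (sign +1)
combine: 4πI² = 45·2/15·1/5 = 6/5
take √, sign +1: I = 0.30901936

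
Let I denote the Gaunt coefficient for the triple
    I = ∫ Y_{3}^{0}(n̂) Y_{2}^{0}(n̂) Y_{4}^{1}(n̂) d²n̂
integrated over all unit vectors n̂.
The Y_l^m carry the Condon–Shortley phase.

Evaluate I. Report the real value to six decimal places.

0.000000

Σmᵢ = 1 ≠ 0, so the φ-integral vanishes; I = 0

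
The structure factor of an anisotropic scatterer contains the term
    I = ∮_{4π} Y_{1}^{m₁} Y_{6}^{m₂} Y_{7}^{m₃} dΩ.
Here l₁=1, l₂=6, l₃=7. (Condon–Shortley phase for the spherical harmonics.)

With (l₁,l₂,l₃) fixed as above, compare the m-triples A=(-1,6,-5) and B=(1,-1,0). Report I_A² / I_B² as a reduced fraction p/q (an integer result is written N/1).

1/21

l's match ⇒ only the (l;m) 3-j factors differ between A and B.
A: triangle coeff Δ(1,6,7) = 1/1365; Σ_t [0,0]: t=0:+1/958003200 = 1/958003200; (3j)²=1/1365 [(1 6 7; -1 6 -5)], sign=+1
B: triangle coeff Δ(1,6,7) = 1/1365; Σ_t [0,0]: t=0:+1/1209600 = 1/1209600; (3j)²=1/65 [(1 6 7; 1 -1 0)], sign=-1
I_A²/I_B² = (1/1365)/(1/65) = 1/21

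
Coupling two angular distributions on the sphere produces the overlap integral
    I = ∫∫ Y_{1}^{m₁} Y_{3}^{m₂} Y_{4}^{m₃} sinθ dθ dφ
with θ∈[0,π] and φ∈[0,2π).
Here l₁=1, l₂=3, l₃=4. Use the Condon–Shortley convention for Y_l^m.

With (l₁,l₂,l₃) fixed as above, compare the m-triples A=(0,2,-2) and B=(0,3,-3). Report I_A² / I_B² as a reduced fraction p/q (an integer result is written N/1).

12/7

l's match ⇒ only the (l;m) 3-j factors differ between A and B.
A: triangle coeff Δ(1,3,4) = 1/252; Σ_t [0,0]: t=0:+1/120 = 1/120; (3j)²=1/21 [(1 3 4; 0 2 -2)], sign=+1
B: triangle coeff Δ(1,3,4) = 1/252; Σ_t [0,0]: t=0:+1/720 = 1/720; (3j)²=1/36 [(1 3 4; 0 3 -3)], sign=-1
I_A²/I_B² = (1/21)/(1/36) = 12/7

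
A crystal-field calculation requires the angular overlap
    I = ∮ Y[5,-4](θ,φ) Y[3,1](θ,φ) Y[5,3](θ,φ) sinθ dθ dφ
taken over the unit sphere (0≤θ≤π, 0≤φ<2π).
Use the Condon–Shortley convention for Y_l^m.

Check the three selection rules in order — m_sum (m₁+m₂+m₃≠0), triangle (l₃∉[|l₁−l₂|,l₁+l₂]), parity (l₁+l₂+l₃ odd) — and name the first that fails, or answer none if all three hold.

parity

azimuthal sum: -4 + 1 + 3 = 0  ✓
2 ≤ 5 ≤ 8 (triangle on l)  ✓
L = 5 + 3 + 5 = 13 (odd)  ✗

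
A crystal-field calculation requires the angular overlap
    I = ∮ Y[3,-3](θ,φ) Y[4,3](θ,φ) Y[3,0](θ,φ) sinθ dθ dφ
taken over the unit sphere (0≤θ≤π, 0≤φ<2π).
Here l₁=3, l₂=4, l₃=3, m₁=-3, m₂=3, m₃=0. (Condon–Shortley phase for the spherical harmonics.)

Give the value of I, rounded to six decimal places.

0.203551

Checks pass: Σm=0; 10 even; l₃=3∈[1,7].
(2·3+1)(2·4+1)(2·3+1) = 441
Δ: 4! 2! 4! / 11! → 1/34650
sum: t=1:−1/72 t=2:+1/16 t=3:−1/72 = 5/144
3j²(3 4 3; 0 0 0) = Δ·Π!·Σ² = 2/77  (sign -1)
sum: t=4:+1/288 = 1/288
3j²(3 4 3; -3 3 0) = Δ·Π!·Σ² = 1/22  (sign -1)
combine: 4πI² = 441·2/77·1/22 = 63/121
take √, sign +1: I = 0.20355073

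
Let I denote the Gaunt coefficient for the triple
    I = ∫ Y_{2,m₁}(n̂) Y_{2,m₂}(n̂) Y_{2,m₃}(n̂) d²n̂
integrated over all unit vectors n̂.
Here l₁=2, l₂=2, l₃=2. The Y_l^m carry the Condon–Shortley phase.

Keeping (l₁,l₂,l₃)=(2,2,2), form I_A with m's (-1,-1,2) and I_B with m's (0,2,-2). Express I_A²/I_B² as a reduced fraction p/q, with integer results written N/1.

Shared (l₁,l₂,l₃)=(2,2,2): N and (l;000)² cancel in I_A²/I_B².
A: Δ = 2!·2!·2!/7! = 1/630; Racah Σ t=1..1: t=1:−1/4 = -1/4; ⇒ 3j(2 2 2; -1 -1 2)² = 3/35, sgn -1
B: Δ = 2!·2!·2!/7! = 1/630; Racah Σ t=2..2: t=2:+1/8 = 1/8; ⇒ 3j(2 2 2; 0 2 -2)² = 2/35, sgn +1
I_A²/I_B² = (3/35)/(2/35) = 3/2

3/2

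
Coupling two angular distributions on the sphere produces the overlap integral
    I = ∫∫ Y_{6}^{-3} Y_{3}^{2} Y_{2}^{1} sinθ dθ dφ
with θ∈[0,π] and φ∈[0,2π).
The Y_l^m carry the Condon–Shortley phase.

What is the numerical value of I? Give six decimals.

l₃=2 ∉ [3,9] — triangle fails ⇒ I = 0

0.000000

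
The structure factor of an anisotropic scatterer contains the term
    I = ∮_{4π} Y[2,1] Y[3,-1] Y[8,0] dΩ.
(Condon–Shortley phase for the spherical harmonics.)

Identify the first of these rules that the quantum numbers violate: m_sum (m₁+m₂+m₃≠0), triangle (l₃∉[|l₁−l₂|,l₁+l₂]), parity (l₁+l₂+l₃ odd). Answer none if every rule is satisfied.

triangle

Σmᵢ = 0  ✓
l₃∈[|l₁−l₂|,l₁+l₂]=[1,5], have l₃=8  ✗
Σlᵢ = 13 ⇒ odd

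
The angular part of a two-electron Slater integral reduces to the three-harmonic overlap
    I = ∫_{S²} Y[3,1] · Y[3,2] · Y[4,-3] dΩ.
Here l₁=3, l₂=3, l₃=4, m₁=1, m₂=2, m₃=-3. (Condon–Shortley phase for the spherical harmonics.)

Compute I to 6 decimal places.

-0.095955

Checks pass: Σm=0; 10 even; l₃=4∈[0,6].
(2·3+1)(2·3+1)(2·4+1) = 441
Δ: 2! 4! 4! / 11! → 1/34650
sum: t=0:+1/72 t=1:−1/16 t=2:+1/72 = -5/144
3j²(3 3 4; 0 0 0) = Δ·Π!·Σ² = 2/77  (sign -1)
sum: t=1:−1/144 t=2:+1/288 = -1/288
3j²(3 3 4; 1 2 -3) = Δ·Π!·Σ² = 1/99  (sign +1)
combine: 4πI² = 441·2/77·1/99 = 14/121
take √, sign -1: I = -0.09595473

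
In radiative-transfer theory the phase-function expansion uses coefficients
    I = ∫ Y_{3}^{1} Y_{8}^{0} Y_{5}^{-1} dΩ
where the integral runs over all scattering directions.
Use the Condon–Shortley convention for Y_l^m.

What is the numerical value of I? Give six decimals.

Checks pass: Σm=0; 16 even; l₃=5∈[5,11].
(2·3+1)(2·8+1)(2·5+1) = 1309
Δ: 6! 0! 10! / 17! → 1/136136
sum: t=3:−1/518400 = -1/518400
3j²(3 8 5; 0 0 0) = Δ·Π!·Σ² = 56/2431  (sign +1)
sum: t=2:+1/829440 = 1/829440
3j²(3 8 5; 1 0 -1) = Δ·Π!·Σ² = 35/2431  (sign +1)
combine: 4πI² = 1309·56/2431·35/2431 = 13720/31603
take √, sign +1: I = 0.18586943

0.185869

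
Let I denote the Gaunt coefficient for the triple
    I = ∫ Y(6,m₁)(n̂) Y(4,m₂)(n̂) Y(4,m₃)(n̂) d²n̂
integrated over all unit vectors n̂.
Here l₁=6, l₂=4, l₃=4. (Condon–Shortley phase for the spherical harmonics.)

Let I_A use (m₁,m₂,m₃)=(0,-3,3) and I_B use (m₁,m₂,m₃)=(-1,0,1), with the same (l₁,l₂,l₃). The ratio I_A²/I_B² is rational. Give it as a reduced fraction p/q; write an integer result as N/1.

289/210

Same 6,4,4: normalisation and zero-m 3j drop out of the ratio.
A: Δ: 6! 6! 2! / 15! → 1/1261260; sum: t=0:+1/518400 t=1:−1/28800 = -17/518400; 3j²(6 4 4; 0 -3 3) = Δ·Π!·Σ² = 289/25740  (sign +1)
B: Δ: 6! 6! 2! / 15! → 1/1261260; sum: t=2:+1/11520 t=3:−1/1728 t=4:+1/3456 = -7/34560; 3j²(6 4 4; -1 0 1) = Δ·Π!·Σ² = 7/858  (sign +1)
I_A²/I_B² = (289/25740)/(7/858) = 289/210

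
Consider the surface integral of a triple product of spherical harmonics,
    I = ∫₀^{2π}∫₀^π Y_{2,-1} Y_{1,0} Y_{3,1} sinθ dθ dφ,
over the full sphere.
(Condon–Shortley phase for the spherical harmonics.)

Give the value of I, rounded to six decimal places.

-0.233597

Checks pass: Σm=0; 6 even; l₃=3∈[1,3].
(2·2+1)(2·1+1)(2·3+1) = 105
Δ: 0! 4! 2! / 7! → 1/105
sum: t=0:+1/4 = 1/4
3j²(2 1 3; 0 0 0) = Δ·Π!·Σ² = 3/35  (sign -1)
sum: t=0:+1/6 = 1/6
3j²(2 1 3; -1 0 1) = Δ·Π!·Σ² = 8/105  (sign +1)
combine: 4πI² = 105·3/35·8/105 = 24/35
take √, sign -1: I = -0.23359668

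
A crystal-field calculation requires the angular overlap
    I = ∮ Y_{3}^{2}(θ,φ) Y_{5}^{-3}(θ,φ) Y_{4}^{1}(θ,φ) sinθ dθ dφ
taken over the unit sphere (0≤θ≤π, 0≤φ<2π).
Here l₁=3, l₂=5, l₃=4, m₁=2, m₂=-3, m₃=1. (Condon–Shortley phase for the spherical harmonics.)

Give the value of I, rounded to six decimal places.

m-sum 0 ✓  L=12 even ✓  2≤4≤8 ✓
Π(2lᵢ+1) = 7×11×9 = 693
triangle coeff Δ(3,5,4) = 1/180180
Σ_t [1,3]: t=1:−1/576 t=2:+1/144 t=3:−1/576 = 1/288
(3j)²=20/1001 [(3 5 4; 0 0 0)], sign=+1
Σ_t [0,1]: t=0:+1/1152 t=1:−1/1440 = 1/5760
(3j)²=1/858 [(3 5 4; 2 -3 1)], sign=-1
⇒ 4πI² = 30/1859
I = (-1)√(30/1859/(4π)) = -0.03583571

-0.035836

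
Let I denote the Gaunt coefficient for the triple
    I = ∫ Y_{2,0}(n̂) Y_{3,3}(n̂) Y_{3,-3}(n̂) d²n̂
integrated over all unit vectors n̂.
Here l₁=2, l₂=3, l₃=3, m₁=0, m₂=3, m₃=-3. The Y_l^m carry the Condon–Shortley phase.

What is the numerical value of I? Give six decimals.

m-sum 0 ✓  L=8 even ✓  1≤3≤5 ✓
Π(2lᵢ+1) = 5×7×7 = 245
triangle coeff Δ(2,3,3) = 1/3780
Σ_t [0,2]: t=0:+1/24 t=1:−1/4 t=2:+1/24 = -1/6
(3j)²=4/105 [(2 3 3; 0 0 0)], sign=+1
Σ_t [2,2]: t=2:+1/96 = 1/96
(3j)²=5/84 [(2 3 3; 0 3 -3)], sign=+1
⇒ 4πI² = 5/9
I = (+1)√(5/9/(4π)) = 0.21026104

0.210261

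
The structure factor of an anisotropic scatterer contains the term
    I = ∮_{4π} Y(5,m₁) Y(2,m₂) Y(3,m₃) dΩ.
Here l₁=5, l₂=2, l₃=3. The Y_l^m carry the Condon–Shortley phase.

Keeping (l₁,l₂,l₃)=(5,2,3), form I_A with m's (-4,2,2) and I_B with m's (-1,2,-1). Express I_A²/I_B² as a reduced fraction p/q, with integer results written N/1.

42/5

Same 5,2,3: normalisation and zero-m 3j drop out of the ratio.
A: Δ: 4! 6! 0! / 11! → 1/2310; sum: t=4:+1/2880 = 1/2880; 3j²(5 2 3; -4 2 2) = Δ·Π!·Σ² = 3/55  (sign -1)
B: Δ: 4! 6! 0! / 11! → 1/2310; sum: t=4:+1/1152 = 1/1152; 3j²(5 2 3; -1 2 -1) = Δ·Π!·Σ² = 1/154  (sign +1)
I_A²/I_B² = (3/55)/(1/154) = 42/5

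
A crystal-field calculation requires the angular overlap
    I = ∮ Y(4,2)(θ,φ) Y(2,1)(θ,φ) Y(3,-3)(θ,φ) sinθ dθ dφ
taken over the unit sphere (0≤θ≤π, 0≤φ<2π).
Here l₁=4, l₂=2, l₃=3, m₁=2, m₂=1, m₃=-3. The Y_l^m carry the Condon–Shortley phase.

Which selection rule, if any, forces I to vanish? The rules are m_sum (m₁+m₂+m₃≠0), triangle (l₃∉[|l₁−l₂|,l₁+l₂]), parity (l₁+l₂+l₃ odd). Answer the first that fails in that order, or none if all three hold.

parity

m₁+m₂+m₃ = 2 + 1 − 3 = 0  ✓
triangle: |4−2|=2 ≤ l₃=3 ≤ 4+2=6  ✓
parity: l₁+l₂+l₃ = 9 is odd  ✗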